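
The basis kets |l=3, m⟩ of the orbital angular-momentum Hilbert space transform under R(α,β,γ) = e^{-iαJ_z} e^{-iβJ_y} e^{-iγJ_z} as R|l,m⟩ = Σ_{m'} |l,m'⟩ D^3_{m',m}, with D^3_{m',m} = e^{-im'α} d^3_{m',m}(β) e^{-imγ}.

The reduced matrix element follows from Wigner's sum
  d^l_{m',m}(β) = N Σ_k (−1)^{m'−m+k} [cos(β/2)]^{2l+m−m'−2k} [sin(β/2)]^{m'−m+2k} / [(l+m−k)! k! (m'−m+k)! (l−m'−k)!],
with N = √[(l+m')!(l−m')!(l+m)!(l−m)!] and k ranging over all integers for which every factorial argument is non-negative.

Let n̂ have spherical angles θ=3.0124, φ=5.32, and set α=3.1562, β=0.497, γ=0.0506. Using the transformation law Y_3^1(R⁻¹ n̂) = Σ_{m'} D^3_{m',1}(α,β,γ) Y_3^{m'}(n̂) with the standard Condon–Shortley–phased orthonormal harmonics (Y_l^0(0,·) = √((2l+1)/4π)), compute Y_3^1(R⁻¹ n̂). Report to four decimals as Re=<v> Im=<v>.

Re=-0.4158 Im=-0.0863

Need the full column D^3_{m',1} for m'=−3..3 at α=3.1562, β=0.497, γ=0.0506.
cos(β/2)=0.969282, sin(β/2)=0.245950
d^3_{-3,1}: single k=4 term ⇒ +0.013315;  D = -0.013315+0.000090i
d^3_{-2,1}: k∈[3..4] ⇒ +0.085689 -0.002759 = +0.082930;  D = +0.082911-0.001773i
d^3_{-1,1}: k∈[2..4] ⇒ +0.320367 -0.027503 +0.000221 = +0.293085;  D = -0.292895+0.010547i
d^3_{0,1}: k∈[1..3] ⇒ +0.728937 -0.140801 +0.003022 = +0.591158;  D = +0.590401-0.029900i
d^3_{1,1}: k∈[0..2] ⇒ +0.829282 -0.427156 +0.020627 = +0.422753;  D = -0.421855+0.027547i
d^3_{2,1}: k∈[0..1] ⇒ -0.665425 +0.085689 = -0.579736;  D = -0.577891+0.046222i
d^3_{3,1}: single k=0 term ⇒ +0.206796;  D = -0.205875+0.019497i
Y_3^{m'}(θ=3.0124,φ=5.32) and Σ D·Y over m':
  (-0.0133+0.0001i)·(-0.0009+0.0002i)  (+0.0829-0.0018i)·(+0.0059-0.0158i)  (-0.2929+0.0105i)·(+0.0931+0.1339i)  (+0.5904-0.0299i)·(-0.7094+0.0000i)  (-0.4219+0.0275i)·(-0.0931+0.1339i)  (-0.5779+0.0462i)·(+0.0059+0.0158i)  (-0.2059+0.0195i)·(+0.0009+0.0002i)
Y_3^1(R⁻¹ n̂) = -0.415762-0.086268i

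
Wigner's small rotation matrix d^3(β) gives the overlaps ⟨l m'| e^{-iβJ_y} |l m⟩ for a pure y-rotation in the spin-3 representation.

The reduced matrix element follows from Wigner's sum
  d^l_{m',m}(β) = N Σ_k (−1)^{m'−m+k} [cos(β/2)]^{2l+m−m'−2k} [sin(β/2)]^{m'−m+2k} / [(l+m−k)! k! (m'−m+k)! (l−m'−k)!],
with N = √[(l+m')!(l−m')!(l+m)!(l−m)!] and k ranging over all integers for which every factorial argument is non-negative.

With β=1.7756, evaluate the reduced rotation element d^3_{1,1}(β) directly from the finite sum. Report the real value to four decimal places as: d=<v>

d=0.1647

d^3_{1,1}(β=1.7756) via Wigner's sum:
Half-angle: c=0.631120, s=0.775685. N=√(24·2·24·2)=48.000000
k: max(0,(1)−(1))=0 … min(3+(1),3−(1))=2
  k=0: (−1)^0·48.0000/(48)·0.6311^6·0.7757^0 = +0.063193
  k=1: (−1)^1·48.0000/(6)·0.6311^4·0.7757^2 = -0.763676
  k=2: (−1)^2·48.0000/(8)·0.6311^2·0.7757^4 = +0.865201
d^3_{1,1}(1.7756) = +0.063193 -0.763676 +0.865201 = +0.164719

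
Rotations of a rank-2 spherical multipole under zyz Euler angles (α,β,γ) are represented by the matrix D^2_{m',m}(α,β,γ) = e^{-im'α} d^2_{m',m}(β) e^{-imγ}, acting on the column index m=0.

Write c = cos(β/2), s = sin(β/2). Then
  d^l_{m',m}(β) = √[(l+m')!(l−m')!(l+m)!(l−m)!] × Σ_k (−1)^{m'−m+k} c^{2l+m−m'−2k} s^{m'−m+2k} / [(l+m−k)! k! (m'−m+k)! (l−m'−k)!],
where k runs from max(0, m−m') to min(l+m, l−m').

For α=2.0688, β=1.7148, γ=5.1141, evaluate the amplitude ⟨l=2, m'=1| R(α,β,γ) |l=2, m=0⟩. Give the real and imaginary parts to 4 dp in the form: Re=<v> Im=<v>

Re=-0.0831 Im=-0.1528

D^2_{1,0}(2.0688,1.7148,5.1141) = e^{-i·1·2.0688}·d^2_{1,0}(1.7148)·e^{-i·0·5.1141}. Compute d first:
c=cos(1.7148/2)=0.654406, s=sin(1.7148/2)=0.756144; N=√[6·1·2·2]=4.898979
The bounds max(0,m−m')=0 and min(l+m,l−m')=1 give 2 terms
  k=0: (−1)^1·4.8990/(2)·0.6544^3·0.7561^1 = -0.519064
  k=1: (−1)^2·4.8990/(2)·0.6544^1·0.7561^3 = +0.693004
d^2_{1,0}(1.7148) = -0.519064 +0.693004 = +0.173940
Phases: e^{-i·(1)·2.0688}=-0.477673-0.878538i, e^{-i·(0)·5.1141}=+1.000000+0.000000i ⇒ D=-0.083086-0.152813i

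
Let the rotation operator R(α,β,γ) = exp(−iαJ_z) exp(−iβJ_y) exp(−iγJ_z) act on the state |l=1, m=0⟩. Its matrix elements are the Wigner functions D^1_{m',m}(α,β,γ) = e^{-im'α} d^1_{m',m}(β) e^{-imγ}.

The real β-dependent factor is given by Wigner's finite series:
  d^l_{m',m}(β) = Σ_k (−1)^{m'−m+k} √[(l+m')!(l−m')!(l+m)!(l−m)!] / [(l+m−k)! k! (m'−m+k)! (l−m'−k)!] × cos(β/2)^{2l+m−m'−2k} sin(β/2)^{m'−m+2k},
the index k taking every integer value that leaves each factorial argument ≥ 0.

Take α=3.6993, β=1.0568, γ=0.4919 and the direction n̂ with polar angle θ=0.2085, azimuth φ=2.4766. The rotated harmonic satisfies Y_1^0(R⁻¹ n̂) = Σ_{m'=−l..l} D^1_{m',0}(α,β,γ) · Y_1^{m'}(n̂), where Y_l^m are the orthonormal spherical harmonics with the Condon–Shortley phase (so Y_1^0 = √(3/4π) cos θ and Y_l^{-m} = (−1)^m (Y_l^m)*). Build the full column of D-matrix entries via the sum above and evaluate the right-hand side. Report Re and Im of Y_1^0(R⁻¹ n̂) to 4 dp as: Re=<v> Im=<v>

Need the full column D^1_{m',0} for m'=−1..1 at α=3.6993, β=1.0568, γ=0.4919.
cos(β/2)=0.863615, sin(β/2)=0.504152
d^1_{-1,0}: single k=1 term ⇒ +0.615739;  D = -0.522437-0.325875i
d^1_{0,0}: k∈[0..1] ⇒ +0.745831 -0.254169 = +0.491661;  D = +0.491661+0.000000i
d^1_{1,0}: single k=0 term ⇒ -0.615739;  D = +0.522437-0.325875i
Y_1^{m'}(θ=0.2085,φ=2.4766) and Σ D·Y over m':
  (-0.5224-0.3259i)·(-0.0563-0.0441i)  (+0.4917+0.0000i)·(+0.4780+0.0000i)  (+0.5224-0.3259i)·(+0.0563-0.0441i)
Y_1^0(R⁻¹ n̂) = +0.265065+0.000000i

Re=0.2651 Im=0.0000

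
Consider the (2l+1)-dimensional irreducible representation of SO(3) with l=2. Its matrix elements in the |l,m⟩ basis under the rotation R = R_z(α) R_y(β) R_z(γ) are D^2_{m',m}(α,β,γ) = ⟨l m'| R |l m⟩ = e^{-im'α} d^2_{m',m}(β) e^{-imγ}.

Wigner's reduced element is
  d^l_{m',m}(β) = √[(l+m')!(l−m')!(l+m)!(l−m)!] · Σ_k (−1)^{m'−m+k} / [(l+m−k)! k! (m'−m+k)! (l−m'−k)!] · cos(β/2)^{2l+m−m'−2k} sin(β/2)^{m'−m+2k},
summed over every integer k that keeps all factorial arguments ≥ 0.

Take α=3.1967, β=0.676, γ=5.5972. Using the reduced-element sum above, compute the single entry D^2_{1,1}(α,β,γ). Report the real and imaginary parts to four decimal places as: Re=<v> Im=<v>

Re=-0.4026 Im=-0.2941

Split into d^2_{1,1}(β=0.676) × two z-phases.
c=cos(0.676/2)=0.943420, s=sin(0.676/2)=0.331601; N=√[6·1·6·1]=6.000000
k∈{0,1} keeps every argument non-negative
  k=0: (−1)^0·6.0000/(6)·0.9434^4·0.3316^0 = +0.792173
  k=1: (−1)^1·6.0000/(2)·0.9434^2·0.3316^2 = -0.293604
d^2_{1,1}(0.676) = +0.792173 -0.293604 = +0.498568
Attach z-rotation phases: D = e^{-i(1)(3.1967)}·(+0.498568)·e^{-i(1)(5.5972)} = -0.402599-0.294082i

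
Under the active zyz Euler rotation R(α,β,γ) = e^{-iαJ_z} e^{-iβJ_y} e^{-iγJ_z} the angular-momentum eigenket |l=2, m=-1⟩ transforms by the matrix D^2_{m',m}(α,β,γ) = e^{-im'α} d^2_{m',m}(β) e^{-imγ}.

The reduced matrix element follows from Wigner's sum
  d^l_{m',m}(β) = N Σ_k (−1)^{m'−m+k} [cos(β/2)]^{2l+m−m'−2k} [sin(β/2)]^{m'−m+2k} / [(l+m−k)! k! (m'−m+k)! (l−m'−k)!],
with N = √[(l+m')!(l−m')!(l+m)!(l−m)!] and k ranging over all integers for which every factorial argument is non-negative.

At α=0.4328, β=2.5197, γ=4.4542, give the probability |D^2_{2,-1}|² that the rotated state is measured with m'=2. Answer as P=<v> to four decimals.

Split into d^2_{2,-1}(β=2.5197) × two z-phases.
With c≡cos(β/2)=0.305960 and s≡sin(β/2)=0.952044, N=[24·1·1·6]^{1/2}=12.000000
k∈{0} keeps every argument non-negative
  k=0: (−1)^3·12.0000/(6)·0.3060^1·0.9520^3 = -0.528039
d^2_{2,-1}(2.5197) = -0.528039
|D^2_{2,-1}|² = |d^2_{2,-1}(β)|² = (-0.528039)² = 0.278825 (the z-rotation phases have unit modulus)

P=0.2788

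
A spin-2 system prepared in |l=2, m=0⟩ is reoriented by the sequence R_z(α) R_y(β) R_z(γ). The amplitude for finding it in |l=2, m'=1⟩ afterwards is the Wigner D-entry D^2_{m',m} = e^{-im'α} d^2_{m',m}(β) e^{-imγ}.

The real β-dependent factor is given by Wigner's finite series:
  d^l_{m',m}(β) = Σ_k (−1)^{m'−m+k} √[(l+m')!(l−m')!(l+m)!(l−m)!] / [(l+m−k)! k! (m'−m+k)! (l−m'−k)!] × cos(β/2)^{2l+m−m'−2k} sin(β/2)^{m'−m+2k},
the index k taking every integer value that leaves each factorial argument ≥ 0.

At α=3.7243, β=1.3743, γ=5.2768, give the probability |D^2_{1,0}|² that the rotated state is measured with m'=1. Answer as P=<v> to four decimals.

P=0.0550

D^2_{1,0}(3.7243,1.3743,5.2768) = e^{-i·1·3.7243}·d^2_{1,0}(1.3743)·e^{-i·0·5.2768}. Compute d first:
With c≡cos(β/2)=0.773057 and s≡sin(β/2)=0.634337, N=[6·1·2·2]^{1/2}=4.898979
k∈{0,1} keeps every argument non-negative
  k=0: (−1)^1·4.8990/(2)·0.7731^3·0.6343^1 = -0.717844
  k=1: (−1)^2·4.8990/(2)·0.7731^1·0.6343^3 = +0.483333
d^2_{1,0}(1.3743) = -0.717844 +0.483333 = -0.234511
|D^2_{1,0}|² = |d^2_{1,0}(β)|² = (-0.234511)² = 0.054995 (the z-rotation phases have unit modulus)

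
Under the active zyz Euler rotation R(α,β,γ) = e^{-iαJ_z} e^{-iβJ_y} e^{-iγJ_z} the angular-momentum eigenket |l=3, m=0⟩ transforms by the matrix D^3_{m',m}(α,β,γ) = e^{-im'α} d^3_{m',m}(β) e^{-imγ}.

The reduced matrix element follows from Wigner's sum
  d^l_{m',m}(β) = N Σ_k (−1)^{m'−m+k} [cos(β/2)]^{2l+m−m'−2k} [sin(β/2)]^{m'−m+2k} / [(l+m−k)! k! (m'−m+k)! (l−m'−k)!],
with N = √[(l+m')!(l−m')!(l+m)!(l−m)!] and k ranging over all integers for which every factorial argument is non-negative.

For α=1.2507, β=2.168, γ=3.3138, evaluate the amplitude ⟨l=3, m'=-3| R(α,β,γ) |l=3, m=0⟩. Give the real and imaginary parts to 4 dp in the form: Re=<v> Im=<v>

Split into d^3_{-3,0}(β=2.168) × two z-phases.
Half-angle: c=0.467797, s=0.883836. N=√(1·720·6·6)=160.996894
k∈{3} keeps every argument non-negative
  k=3: (−1)^0·160.9969/(36)·0.4678^3·0.8838^3 = +0.316083
d^3_{-3,0}(2.168) = +0.316083
Attach z-rotation phases: D = e^{-i(-3)(1.2507)}·(+0.316083)·e^{-i(0)(3.3138)} = -0.258985-0.181205i

Re=-0.2590 Im=-0.1812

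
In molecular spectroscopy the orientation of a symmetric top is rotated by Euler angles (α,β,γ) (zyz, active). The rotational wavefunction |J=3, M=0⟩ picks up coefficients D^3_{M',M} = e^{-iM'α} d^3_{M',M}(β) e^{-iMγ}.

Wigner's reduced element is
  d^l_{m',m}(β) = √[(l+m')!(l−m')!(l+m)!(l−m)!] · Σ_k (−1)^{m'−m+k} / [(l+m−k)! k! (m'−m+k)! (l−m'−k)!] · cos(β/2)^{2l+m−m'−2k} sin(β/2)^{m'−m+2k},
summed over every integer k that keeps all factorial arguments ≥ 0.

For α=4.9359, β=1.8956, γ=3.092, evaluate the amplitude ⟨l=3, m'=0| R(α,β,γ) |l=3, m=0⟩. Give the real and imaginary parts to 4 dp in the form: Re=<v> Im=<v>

Re=0.3974 Im=0.0000

First d^3_{0,0}(β=1.8956), then the phase factors e^{-i(0)α} and e^{-i(0)γ}:
Half-angle: c=0.583471, s=0.812134. N=√(6·6·6·6)=36.000000
Admissible k: 0..3 (factorial args all ≥0)
  k=0: (−1)^0·36.0000/(36)·0.5835^6·0.8121^0 = +0.039456
  k=1: (−1)^1·36.0000/(4)·0.5835^4·0.8121^2 = -0.687979
  k=2: (−1)^2·36.0000/(4)·0.5835^2·0.8121^4 = +1.332882
  k=3: (−1)^3·36.0000/(36)·0.5835^0·0.8121^6 = -0.286923
d^3_{0,0}(1.8956) = +0.039456 -0.687979 +1.332882 -0.286923 = +0.397436
Phases: e^{-i·(0)·4.9359}=+1.000000+0.000000i, e^{-i·(0)·3.092}=+1.000000+0.000000i ⇒ D=+0.397436+0.000000i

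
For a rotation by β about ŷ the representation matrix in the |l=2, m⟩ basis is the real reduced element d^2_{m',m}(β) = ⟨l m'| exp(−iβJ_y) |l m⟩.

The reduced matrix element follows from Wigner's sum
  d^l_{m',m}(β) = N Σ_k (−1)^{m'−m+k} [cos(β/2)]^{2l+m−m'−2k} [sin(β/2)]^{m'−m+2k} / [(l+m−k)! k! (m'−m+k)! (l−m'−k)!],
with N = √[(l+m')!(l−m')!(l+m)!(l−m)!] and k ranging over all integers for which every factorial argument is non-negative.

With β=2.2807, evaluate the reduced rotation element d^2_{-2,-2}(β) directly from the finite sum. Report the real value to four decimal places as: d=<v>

d=0.0303

d^2_{-2,-2}(β=2.2807) via Wigner's sum:
Half-angle: c=0.417276, s=0.908780. N=√(1·24·1·24)=24.000000
The bounds max(0,m−m')=0 and min(l+m,l−m')=0 give 1 term
  k=0: (−1)^0·24.0000/(24)·0.4173^4·0.9088^0 = +0.030318
d^2_{-2,-2}(2.2807) = +0.030318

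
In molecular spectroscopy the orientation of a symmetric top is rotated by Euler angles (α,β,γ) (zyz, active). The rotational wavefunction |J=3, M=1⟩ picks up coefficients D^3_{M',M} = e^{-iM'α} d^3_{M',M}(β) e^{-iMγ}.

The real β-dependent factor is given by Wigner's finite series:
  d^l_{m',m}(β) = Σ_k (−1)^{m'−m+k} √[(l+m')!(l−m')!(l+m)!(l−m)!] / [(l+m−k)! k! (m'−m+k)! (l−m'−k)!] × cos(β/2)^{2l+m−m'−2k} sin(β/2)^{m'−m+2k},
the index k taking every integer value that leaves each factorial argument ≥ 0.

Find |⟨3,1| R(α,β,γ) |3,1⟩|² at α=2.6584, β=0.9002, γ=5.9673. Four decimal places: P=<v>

Split into d^3_{1,1}(β=0.9002) × two z-phases.
Half-angle: c=0.900404, s=0.435056. N=√(24·2·24·2)=48.000000
The bounds max(0,m−m')=0 and min(l+m,l−m')=2 give 3 terms
  k=0: (−1)^0·48.0000/(48)·0.9004^6·0.4351^0 = +0.532873
  k=1: (−1)^1·48.0000/(6)·0.9004^4·0.4351^2 = -0.995241
  k=2: (−1)^2·48.0000/(8)·0.9004^2·0.4351^4 = +0.174263
d^3_{1,1}(0.9002) = +0.532873 -0.995241 +0.174263 = -0.288106
|D^3_{1,1}|² = |d^3_{1,1}(β)|² = (-0.288106)² = 0.083005 (the z-rotation phases have unit modulus)

P=0.0830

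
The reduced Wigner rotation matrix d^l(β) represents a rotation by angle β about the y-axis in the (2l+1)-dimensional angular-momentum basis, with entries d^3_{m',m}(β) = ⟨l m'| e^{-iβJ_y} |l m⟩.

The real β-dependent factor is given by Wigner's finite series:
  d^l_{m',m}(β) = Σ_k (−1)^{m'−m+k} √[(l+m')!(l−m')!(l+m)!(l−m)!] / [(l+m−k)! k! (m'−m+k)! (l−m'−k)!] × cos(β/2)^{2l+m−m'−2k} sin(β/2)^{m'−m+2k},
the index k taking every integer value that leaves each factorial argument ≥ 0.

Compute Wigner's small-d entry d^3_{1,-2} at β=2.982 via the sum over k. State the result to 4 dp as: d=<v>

d^3_{1,-2}(β=2.982) via Wigner's sum:
With c≡cos(β/2)=0.079712 and s≡sin(β/2)=0.996818, N=[24·2·1·120]^{1/2}=75.894664
k: max(0,(-2)−(1))=0 … min(3+(-2),3−(1))=1
  k=0: (−1)^3·75.8947/(12)·0.0797^3·0.9968^3 = -0.003173
  k=1: (−1)^4·75.8947/(24)·0.0797^1·0.9968^5 = +0.248085
d^3_{1,-2}(2.982) = -0.003173 +0.248085 = +0.244913

d=0.2449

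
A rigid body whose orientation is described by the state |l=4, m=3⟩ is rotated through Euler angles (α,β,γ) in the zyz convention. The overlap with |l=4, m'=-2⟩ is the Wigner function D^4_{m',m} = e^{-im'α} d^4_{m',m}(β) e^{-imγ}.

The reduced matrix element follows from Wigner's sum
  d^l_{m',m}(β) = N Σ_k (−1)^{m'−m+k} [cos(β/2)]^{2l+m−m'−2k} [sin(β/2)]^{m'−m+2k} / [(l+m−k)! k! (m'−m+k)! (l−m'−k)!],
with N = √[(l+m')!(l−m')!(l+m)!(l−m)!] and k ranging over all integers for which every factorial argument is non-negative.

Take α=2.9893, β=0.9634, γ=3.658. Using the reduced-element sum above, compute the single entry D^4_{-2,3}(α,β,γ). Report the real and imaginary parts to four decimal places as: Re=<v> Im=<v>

First d^4_{-2,3}(β=0.9634), then the phase factors e^{-i(-2)α} and e^{-i(3)γ}:
With c≡cos(β/2)=0.886209 and s≡sin(β/2)=0.463286, N=[2·720·5040·1]^{1/2}=2693.993318
Admissible k: 5..6 (factorial args all ≥0)
  k=5: (−1)^0·2693.9933/(240)·0.8862^3·0.4633^5 = +0.166740
  k=6: (−1)^1·2693.9933/(720)·0.8862^1·0.4633^7 = -0.015190
d^4_{-2,3}(0.9634) = +0.166740 -0.015190 = +0.151551
Attach z-rotation phases: D = e^{-i(-2)(2.9893)}·(+0.151551)·e^{-i(3)(3.658)} = +0.042320+0.145522i

Re=0.0423 Im=0.1455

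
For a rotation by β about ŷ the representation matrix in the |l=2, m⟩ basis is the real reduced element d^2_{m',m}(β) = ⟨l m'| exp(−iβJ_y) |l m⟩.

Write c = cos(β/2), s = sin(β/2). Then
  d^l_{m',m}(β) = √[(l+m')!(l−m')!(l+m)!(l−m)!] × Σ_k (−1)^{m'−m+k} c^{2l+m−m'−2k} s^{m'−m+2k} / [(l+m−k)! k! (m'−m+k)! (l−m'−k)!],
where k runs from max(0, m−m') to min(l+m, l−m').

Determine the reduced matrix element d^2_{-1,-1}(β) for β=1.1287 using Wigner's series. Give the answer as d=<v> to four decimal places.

d=-0.1030

d^2_{-1,-1}(β=1.1287) via Wigner's sum:
c=cos(1.1287/2)=0.844936, s=sin(1.1287/2)=0.534867; N=√[1·6·1·6]=6.000000
The bounds max(0,m−m')=0 and min(l+m,l−m')=1 give 2 terms
  k=0: (−1)^0·6.0000/(6)·0.8449^4·0.5349^0 = +0.509678
  k=1: (−1)^1·6.0000/(2)·0.8449^2·0.5349^2 = -0.612718
d^2_{-1,-1}(1.1287) = +0.509678 -0.612718 = -0.103039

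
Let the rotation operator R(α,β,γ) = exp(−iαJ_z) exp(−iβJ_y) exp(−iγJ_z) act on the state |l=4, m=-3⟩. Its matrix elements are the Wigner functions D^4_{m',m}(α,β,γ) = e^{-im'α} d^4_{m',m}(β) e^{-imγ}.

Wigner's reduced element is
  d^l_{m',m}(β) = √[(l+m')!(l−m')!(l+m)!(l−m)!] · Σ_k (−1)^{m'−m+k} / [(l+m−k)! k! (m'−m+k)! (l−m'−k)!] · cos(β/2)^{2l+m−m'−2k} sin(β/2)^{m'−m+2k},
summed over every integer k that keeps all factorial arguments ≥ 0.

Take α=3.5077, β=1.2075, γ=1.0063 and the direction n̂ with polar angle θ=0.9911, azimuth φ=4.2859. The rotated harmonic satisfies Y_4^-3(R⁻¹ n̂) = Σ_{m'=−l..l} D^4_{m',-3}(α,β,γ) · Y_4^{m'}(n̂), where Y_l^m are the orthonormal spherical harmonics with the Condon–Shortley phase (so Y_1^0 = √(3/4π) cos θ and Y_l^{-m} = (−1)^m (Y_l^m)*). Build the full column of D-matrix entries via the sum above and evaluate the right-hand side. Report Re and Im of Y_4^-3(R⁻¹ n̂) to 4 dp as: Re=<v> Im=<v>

Re=-0.2699 Im=-0.0082

Need the full column D^4_{m',-3} for m'=−4..4 at α=3.5077, β=1.2075, γ=1.0063.
cos(β/2)=0.823212, sin(β/2)=0.567734
d^4_{-4,-3}: single k=1 term ⇒ +0.411408;  D = -0.093415-0.400662i
d^4_{-3,-3}: k∈[0..1] ⇒ +0.210909 -0.702196 = -0.491287;  D = -0.275439-0.406813i
d^4_{-2,-3}: k∈[0..1] ⇒ -0.544242 +0.776566 = +0.232324;  D = -0.190488-0.133000i
d^4_{-1,-3}: k∈[0..1] ⇒ +0.796216 -0.631168 = +0.165048;  D = +0.160183+0.039780i
d^4_{0,-3}: k∈[0..1] ⇒ -0.818572 +0.389334 = -0.429238;  D = +0.426012-0.052532i
d^4_{1,-3}: k∈[0..1] ⇒ +0.631168 -0.180120 = +0.451048;  D = +0.398229-0.211797i
d^4_{2,-3}: k∈[0..1] ⇒ -0.369355 +0.058558 = -0.310797;  D = +0.203972-0.234499i
d^4_{3,-3}: k∈[0..1] ⇒ +0.158851 -0.010793 = +0.148057;  D = +0.050738-0.139092i
d^4_{4,-3}: single k=0 term ⇒ -0.044266;  D = -0.000723-0.044260i
Y_4^{m'}(θ=0.9911,φ=4.2859) and Σ D·Y over m':
  (-0.0934-0.4007i)·(-0.0292+0.2148i)  (-0.2754-0.4068i)·(+0.3846-0.1153i)  (-0.1905-0.1330i)·(-0.1695-0.1941i)  (+0.1602+0.0398i)·(+0.0807-0.1776i)  (+0.4260-0.0525i)·(-0.3015+0.0000i)  (+0.3982-0.2118i)·(-0.0807-0.1776i)  (+0.2040-0.2345i)·(-0.1695+0.1941i)  (+0.0507-0.1391i)·(-0.3846-0.1153i)  (-0.0007-0.0443i)·(-0.0292-0.2148i)
Y_4^-3(R⁻¹ n̂) = -0.269879-0.008152i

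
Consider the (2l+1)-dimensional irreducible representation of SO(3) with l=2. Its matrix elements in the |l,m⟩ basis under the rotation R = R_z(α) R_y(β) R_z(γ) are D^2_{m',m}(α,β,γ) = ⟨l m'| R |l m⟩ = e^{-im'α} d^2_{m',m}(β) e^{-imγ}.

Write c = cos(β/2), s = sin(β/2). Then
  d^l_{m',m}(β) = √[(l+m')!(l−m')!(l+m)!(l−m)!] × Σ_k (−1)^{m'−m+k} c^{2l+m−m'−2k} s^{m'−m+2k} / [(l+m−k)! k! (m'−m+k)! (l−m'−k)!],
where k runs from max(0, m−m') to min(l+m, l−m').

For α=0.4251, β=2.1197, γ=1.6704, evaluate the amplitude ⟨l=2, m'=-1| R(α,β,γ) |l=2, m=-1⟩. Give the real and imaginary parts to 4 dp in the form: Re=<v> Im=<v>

Split into d^2_{-1,-1}(β=2.1197) × two z-phases.
Half-angle: c=0.489003, s=0.872282. N=√(1·6·1·6)=6.000000
Admissible k: 0..1 (factorial args all ≥0)
  k=0: (−1)^0·6.0000/(6)·0.4890^4·0.8723^0 = +0.057180
  k=1: (−1)^1·6.0000/(2)·0.4890^2·0.8723^2 = -0.545831
d^2_{-1,-1}(2.1197) = +0.057180 -0.545831 = -0.488651
Attach z-rotation phases: D = e^{-i(-1)(0.4251)}·(-0.488651)·e^{-i(-1)(1.6704)} = +0.244793-0.422914i

Re=0.2448 Im=-0.4229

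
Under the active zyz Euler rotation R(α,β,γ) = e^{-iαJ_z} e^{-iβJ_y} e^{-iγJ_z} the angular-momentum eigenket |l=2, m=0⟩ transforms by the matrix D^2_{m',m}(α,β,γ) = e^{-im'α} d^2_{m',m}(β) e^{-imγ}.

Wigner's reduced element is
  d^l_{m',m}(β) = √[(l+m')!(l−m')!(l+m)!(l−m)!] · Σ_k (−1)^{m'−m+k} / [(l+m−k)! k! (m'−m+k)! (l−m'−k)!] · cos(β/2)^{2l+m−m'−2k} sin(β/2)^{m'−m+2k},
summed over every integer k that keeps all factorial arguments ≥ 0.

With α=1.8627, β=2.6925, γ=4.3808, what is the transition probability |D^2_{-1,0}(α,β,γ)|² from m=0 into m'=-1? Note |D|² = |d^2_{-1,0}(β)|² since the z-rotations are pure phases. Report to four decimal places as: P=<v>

Split into d^2_{-1,0}(β=2.6925) × two z-phases.
With c≡cos(β/2)=0.222664 and s≡sin(β/2)=0.974895, N=[1·6·2·2]^{1/2}=4.898979
k: max(0,(0)−(-1))=1 … min(2+(0),2−(-1))=2
  k=1: (−1)^0·4.8990/(2)·0.2227^3·0.9749^1 = +0.026362
  k=2: (−1)^1·4.8990/(2)·0.2227^1·0.9749^3 = -0.505359
d^2_{-1,0}(2.6925) = +0.026362 -0.505359 = -0.478996
|D^2_{-1,0}|² = |d^2_{-1,0}(β)|² = (-0.478996)² = 0.229437 (the z-rotation phases have unit modulus)

P=0.2294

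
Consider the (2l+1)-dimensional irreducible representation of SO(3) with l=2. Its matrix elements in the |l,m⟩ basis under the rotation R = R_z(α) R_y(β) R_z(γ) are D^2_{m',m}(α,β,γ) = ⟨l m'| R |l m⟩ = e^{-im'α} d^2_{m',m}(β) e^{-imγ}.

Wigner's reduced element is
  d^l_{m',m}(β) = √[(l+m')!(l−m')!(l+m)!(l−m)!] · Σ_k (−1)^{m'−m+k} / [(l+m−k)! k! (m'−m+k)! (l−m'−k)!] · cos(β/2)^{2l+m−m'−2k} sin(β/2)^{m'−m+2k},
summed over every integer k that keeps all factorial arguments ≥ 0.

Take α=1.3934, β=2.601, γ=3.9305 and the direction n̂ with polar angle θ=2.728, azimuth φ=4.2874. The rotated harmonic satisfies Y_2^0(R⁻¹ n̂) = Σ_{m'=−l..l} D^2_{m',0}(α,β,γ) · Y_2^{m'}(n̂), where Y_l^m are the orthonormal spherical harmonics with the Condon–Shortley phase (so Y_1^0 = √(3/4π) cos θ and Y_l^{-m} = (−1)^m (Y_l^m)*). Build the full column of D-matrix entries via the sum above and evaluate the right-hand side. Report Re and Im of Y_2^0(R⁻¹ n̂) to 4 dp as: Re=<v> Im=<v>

Need the full column D^2_{m',0} for m'=−2..2 at α=1.3934, β=2.601, γ=3.9305.
cos(β/2)=0.267017, sin(β/2)=0.963692
d^2_{-2,0}: single k=2 term ⇒ +0.162192;  D = -0.152091+0.056345i
d^2_{-1,0}: k∈[1..2] ⇒ +0.044940 -0.585368 = -0.540428;  D = -0.095368-0.531947i
d^2_{0,0}: k∈[0..2] ⇒ +0.005083 -0.264859 +0.862487 = +0.602712;  D = +0.602712+0.000000i
d^2_{1,0}: k∈[0..1] ⇒ -0.044940 +0.585368 = +0.540428;  D = +0.095368-0.531947i
d^2_{2,0}: single k=0 term ⇒ +0.162192;  D = -0.152091-0.056345i
Y_2^{m'}(θ=2.728,φ=4.2874) and Σ D·Y over m':
  (-0.1521+0.0563i)·(-0.0412-0.0469i)  (-0.0954-0.5319i)·(+0.1172-0.2590i)  (+0.6027+0.0000i)·(+0.4780+0.0000i)  (+0.0954-0.5319i)·(-0.1172-0.2590i)  (-0.1521-0.0563i)·(-0.0412+0.0469i)
Y_2^0(R⁻¹ n̂) = +0.007949+0.000000i

Re=0.0079 Im=0.0000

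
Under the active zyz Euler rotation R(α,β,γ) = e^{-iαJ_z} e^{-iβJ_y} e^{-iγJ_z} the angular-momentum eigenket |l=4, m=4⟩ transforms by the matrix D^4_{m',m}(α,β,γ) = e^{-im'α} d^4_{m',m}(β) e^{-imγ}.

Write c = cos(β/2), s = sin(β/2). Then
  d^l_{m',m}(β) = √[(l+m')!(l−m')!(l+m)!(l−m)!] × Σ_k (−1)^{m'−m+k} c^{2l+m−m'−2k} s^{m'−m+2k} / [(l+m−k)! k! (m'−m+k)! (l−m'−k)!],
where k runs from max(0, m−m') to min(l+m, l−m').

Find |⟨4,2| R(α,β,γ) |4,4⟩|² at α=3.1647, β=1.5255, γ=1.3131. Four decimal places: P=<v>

First d^4_{2,4}(β=1.5255), then the phase factors e^{-i(2)α} and e^{-i(4)γ}:
Half-angle: c=0.722939, s=0.690912. N=√(720·2·40320·1)=7619.763776
k: max(0,(4)−(2))=2 … min(4+(4),4−(2))=2
  k=2: (−1)^0·7619.7638/(1440)·0.7229^6·0.6909^2 = +0.360607
d^4_{2,4}(1.5255) = +0.360607
|D^4_{2,4}|² = |d^4_{2,4}(β)|² = (+0.360607)² = 0.130037 (the z-rotation phases have unit modulus)

P=0.1300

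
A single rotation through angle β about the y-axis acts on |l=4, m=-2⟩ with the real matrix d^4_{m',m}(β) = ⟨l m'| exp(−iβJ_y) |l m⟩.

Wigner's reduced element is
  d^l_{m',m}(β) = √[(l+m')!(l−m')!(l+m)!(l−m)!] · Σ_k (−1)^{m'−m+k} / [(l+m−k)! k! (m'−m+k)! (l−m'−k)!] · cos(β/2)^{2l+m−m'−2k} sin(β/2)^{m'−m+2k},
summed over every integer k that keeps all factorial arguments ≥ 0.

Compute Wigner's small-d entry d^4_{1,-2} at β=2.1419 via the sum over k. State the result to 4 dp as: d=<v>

d=0.1588

d^4_{1,-2}(β=2.1419) via Wigner's sum:
With c≡cos(β/2)=0.479291 and s≡sin(β/2)=0.877656, N=[120·6·2·720]^{1/2}=1018.233765
Admissible k: 0..2 (factorial args all ≥0)
  k=0: (−1)^3·1018.2338/(72)·0.4793^5·0.8777^3 = -0.241815
  k=1: (−1)^4·1018.2338/(48)·0.4793^3·0.8777^5 = +1.216257
  k=2: (−1)^5·1018.2338/(240)·0.4793^1·0.8777^7 = -0.815655
d^4_{1,-2}(2.1419) = -0.241815 +1.216257 -0.815655 = +0.158787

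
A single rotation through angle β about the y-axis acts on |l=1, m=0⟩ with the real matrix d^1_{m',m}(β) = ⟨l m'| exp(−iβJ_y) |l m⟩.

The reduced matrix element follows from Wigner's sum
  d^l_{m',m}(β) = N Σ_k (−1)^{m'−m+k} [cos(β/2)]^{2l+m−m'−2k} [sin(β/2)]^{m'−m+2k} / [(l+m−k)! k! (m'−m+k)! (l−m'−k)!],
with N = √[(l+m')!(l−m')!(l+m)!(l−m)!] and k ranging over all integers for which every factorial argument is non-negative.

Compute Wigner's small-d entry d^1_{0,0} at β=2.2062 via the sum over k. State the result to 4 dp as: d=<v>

d=-0.5935

d^1_{0,0}(β=2.2062) via Wigner's sum:
With c≡cos(β/2)=0.450831 and s≡sin(β/2)=0.892609, N=[1·1·1·1]^{1/2}=1.000000
k∈{0,1} keeps every argument non-negative
  k=0: (−1)^0·1.0000/(1)·0.4508^2·0.8926^0 = +0.203249
  k=1: (−1)^1·1.0000/(1)·0.4508^0·0.8926^2 = -0.796751
d^1_{0,0}(2.2062) = +0.203249 -0.796751 = -0.593502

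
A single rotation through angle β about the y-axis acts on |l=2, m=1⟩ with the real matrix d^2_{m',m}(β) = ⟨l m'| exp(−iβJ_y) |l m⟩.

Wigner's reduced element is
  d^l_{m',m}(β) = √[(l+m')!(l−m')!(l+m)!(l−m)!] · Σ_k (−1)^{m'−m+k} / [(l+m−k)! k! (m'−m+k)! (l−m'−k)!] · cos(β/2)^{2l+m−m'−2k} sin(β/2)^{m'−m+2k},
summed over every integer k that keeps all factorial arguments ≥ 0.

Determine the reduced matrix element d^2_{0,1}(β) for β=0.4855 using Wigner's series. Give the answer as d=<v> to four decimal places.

d=0.5055

d^2_{0,1}(β=0.4855) via Wigner's sum:
With c≡cos(β/2)=0.970681 and s≡sin(β/2)=0.240373, N=[2·2·6·1]^{1/2}=4.898979
k∈{1,2} keeps every argument non-negative
  k=1: (−1)^0·4.8990/(2)·0.9707^3·0.2404^1 = +0.538506
  k=2: (−1)^1·4.8990/(2)·0.9707^1·0.2404^3 = -0.033022
d^2_{0,1}(0.4855) = +0.538506 -0.033022 = +0.505483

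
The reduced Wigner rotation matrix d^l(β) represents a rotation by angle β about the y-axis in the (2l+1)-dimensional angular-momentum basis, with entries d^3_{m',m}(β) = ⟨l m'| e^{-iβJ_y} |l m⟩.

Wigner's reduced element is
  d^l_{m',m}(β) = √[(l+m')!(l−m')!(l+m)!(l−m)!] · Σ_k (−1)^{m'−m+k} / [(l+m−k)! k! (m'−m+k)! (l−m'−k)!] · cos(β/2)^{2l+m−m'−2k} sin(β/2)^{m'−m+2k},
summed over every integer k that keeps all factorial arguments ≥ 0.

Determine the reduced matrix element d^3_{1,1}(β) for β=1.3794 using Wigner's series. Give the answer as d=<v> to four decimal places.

d=-0.3510

d^3_{1,1}(β=1.3794) via Wigner's sum:
With c≡cos(β/2)=0.771437 and s≡sin(β/2)=0.636306, N=[24·2·24·2]^{1/2}=48.000000
k∈{0,1,2} keeps every argument non-negative
  k=0: (−1)^0·48.0000/(48)·0.7714^6·0.6363^0 = +0.210767
  k=1: (−1)^1·48.0000/(6)·0.7714^4·0.6363^2 = -1.147159
  k=2: (−1)^2·48.0000/(8)·0.7714^2·0.6363^4 = +0.585350
d^3_{1,1}(1.3794) = +0.210767 -1.147159 +0.585350 = -0.351042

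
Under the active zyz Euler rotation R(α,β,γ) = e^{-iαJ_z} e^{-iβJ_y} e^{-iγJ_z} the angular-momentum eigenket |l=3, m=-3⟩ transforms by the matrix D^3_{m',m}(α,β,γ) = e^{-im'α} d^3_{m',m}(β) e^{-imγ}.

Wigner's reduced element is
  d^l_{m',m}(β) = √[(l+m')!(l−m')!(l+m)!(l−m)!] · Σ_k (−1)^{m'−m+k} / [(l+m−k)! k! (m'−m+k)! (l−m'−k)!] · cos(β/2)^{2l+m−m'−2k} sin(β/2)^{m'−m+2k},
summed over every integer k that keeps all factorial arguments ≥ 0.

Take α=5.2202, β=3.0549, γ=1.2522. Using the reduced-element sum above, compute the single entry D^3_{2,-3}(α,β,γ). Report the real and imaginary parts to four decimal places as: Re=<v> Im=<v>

Re=-0.0973 Im=0.0412

D^3_{2,-3}(5.2202,3.0549,1.2522) = e^{-i·2·5.2202}·d^3_{2,-3}(3.0549)·e^{-i·-3·1.2522}. Compute d first:
With c≡cos(β/2)=0.043333 and s≡sin(β/2)=0.999061, N=[120·1·1·720]^{1/2}=293.938769
k: max(0,(-3)−(2))=0 … min(3+(-3),3−(2))=0
  k=0: (−1)^5·293.9388/(120)·0.0433^1·0.9991^5 = -0.105646
d^3_{2,-3}(3.0549) = -0.105646
Phases: e^{-i·(2)·5.2202}=-0.527091+0.849809i, e^{-i·(-3)·1.2522}=-0.816769-0.576965i ⇒ D=-0.097281+0.041200i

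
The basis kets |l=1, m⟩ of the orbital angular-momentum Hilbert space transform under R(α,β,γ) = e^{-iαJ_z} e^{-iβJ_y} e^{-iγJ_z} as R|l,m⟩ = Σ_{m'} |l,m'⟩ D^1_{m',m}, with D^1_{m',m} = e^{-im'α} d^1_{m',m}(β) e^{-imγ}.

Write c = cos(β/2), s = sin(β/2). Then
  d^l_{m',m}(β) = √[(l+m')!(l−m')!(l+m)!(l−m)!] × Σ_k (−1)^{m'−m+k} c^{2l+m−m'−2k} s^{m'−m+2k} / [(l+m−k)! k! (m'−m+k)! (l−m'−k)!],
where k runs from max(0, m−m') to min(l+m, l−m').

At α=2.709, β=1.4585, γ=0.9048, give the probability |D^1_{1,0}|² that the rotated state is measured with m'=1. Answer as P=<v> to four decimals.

P=0.4937

Split into d^1_{1,0}(β=1.4585) × two z-phases.
c=cos(1.4585/2)=0.745674, s=sin(1.4585/2)=0.666311; N=√[2·1·1·1]=1.414214
k∈{0} keeps every argument non-negative
  k=0: (−1)^1·1.4142/(1)·0.7457^1·0.6663^1 = -0.702653
d^1_{1,0}(1.4585) = -0.702653
|D^1_{1,0}|² = |d^1_{1,0}(β)|² = (-0.702653)² = 0.493721 (the z-rotation phases have unit modulus)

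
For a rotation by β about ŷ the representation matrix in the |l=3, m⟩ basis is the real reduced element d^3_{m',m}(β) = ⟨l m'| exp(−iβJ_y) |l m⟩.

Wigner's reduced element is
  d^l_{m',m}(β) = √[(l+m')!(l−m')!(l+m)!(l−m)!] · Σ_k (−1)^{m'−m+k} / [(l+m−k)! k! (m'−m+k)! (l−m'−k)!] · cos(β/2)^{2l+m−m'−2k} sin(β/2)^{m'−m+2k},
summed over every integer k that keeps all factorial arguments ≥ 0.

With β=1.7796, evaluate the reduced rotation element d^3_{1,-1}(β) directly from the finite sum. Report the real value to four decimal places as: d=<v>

d=-0.3665

d^3_{1,-1}(β=1.7796) via Wigner's sum:
Half-angle: c=0.629567, s=0.776946. N=√(24·2·2·24)=48.000000
Admissible k: 0..2 (factorial args all ≥0)
  k=0: (−1)^2·48.0000/(8)·0.6296^4·0.7769^2 = +0.568986
  k=1: (−1)^3·48.0000/(6)·0.6296^2·0.7769^4 = -1.155414
  k=2: (−1)^4·48.0000/(48)·0.6296^0·0.7769^6 = +0.219960
d^3_{1,-1}(1.7796) = +0.568986 -1.155414 +0.219960 = -0.366467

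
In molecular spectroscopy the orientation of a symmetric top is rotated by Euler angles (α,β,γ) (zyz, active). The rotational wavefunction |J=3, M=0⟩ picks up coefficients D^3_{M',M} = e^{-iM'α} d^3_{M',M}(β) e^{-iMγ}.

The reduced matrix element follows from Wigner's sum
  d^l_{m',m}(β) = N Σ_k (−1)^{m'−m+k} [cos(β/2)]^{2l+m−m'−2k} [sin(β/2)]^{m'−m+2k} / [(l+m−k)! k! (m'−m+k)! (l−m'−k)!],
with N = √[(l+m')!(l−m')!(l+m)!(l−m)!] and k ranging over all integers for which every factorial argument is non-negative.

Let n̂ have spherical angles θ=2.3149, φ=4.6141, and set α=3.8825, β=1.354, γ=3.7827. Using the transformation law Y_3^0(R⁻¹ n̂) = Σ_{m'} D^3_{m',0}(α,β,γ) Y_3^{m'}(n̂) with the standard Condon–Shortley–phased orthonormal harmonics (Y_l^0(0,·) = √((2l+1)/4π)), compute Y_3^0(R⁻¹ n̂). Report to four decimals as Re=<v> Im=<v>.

Re=-0.3256 Im=0.0000

Need the full column D^3_{m',0} for m'=−3..3 at α=3.8825, β=1.354, γ=3.7827.
cos(β/2)=0.779456, sin(β/2)=0.626457
d^3_{-3,0}: single k=3 term ⇒ +0.520672;  D = +0.315901-0.413891i
d^3_{-2,0}: k∈[2..3] ⇒ +0.793431 -0.512519 = +0.280913;  D = +0.024963+0.279801i
d^3_{-1,0}: k∈[1..3] ⇒ +0.624366 -1.209932 +0.260519 = -0.325046;  D = +0.239838+0.219393i
d^3_{0,0}: k∈[0..3] ⇒ +0.224258 -1.303741 +0.842154 -0.060443 = -0.297772;  D = -0.297772+0.000000i
d^3_{1,0}: k∈[0..2] ⇒ -0.624366 +1.209932 -0.260519 = +0.325046;  D = -0.239838+0.219393i
d^3_{2,0}: k∈[0..1] ⇒ +0.793431 -0.512519 = +0.280913;  D = +0.024963-0.279801i
d^3_{3,0}: single k=0 term ⇒ -0.520672;  D = -0.315901-0.413891i
Y_3^{m'}(θ=2.3149,φ=4.6141) and Σ D·Y over m':
  (+0.3159-0.4139i)·(+0.0483-0.1590i)  (+0.0250+0.2798i)·(+0.3674+0.0732i)  (+0.2398+0.2194i)·(-0.0302+0.3061i)  (-0.2978+0.0000i)·(+0.1785+0.0000i)  (-0.2398+0.2194i)·(+0.0302+0.3061i)  (+0.0250-0.2798i)·(+0.3674-0.0732i)  (-0.3159-0.4139i)·(-0.0483-0.1590i)
Y_3^0(R⁻¹ n̂) = -0.325645+0.000000i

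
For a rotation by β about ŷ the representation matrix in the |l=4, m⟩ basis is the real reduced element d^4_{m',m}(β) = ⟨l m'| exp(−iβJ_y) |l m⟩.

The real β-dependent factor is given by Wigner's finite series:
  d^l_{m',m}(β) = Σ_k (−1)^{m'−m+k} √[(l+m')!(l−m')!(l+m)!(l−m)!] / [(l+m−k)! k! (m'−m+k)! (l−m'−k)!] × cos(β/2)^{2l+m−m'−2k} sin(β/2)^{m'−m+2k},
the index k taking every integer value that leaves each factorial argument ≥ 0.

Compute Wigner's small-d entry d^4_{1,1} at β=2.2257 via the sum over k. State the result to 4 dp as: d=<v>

d=-0.3647

d^4_{1,1}(β=2.2257) via Wigner's sum:
c=cos(2.2257/2)=0.442107, s=sin(2.2257/2)=0.896962; N=√[120·6·120·6]=720.000000
The bounds max(0,m−m')=0 and min(l+m,l−m')=3 give 4 terms
  k=0: (−1)^0·720.0000/(720)·0.4421^8·0.8970^0 = +0.001460
  k=1: (−1)^1·720.0000/(48)·0.4421^6·0.8970^2 = -0.090116
  k=2: (−1)^2·720.0000/(24)·0.4421^4·0.8970^4 = +0.741870
  k=3: (−1)^3·720.0000/(72)·0.4421^2·0.8970^6 = -1.017888
d^4_{1,1}(2.2257) = +0.001460 -0.090116 +0.741870 -1.017888 = -0.364675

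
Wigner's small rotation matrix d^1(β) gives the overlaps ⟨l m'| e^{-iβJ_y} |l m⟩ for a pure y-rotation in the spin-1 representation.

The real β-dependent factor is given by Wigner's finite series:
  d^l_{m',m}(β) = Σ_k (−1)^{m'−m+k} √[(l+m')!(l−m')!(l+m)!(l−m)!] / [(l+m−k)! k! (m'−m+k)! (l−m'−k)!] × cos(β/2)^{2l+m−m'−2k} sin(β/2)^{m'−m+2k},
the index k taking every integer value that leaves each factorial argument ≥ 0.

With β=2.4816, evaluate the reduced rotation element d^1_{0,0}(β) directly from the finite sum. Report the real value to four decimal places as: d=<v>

d^1_{0,0}(β=2.4816) via Wigner's sum:
With c≡cos(β/2)=0.324040 and s≡sin(β/2)=0.946044, N=[1·1·1·1]^{1/2}=1.000000
The bounds max(0,m−m')=0 and min(l+m,l−m')=1 give 2 terms
  k=0: (−1)^0·1.0000/(1)·0.3240^2·0.9460^0 = +0.105002
  k=1: (−1)^1·1.0000/(1)·0.3240^0·0.9460^2 = -0.894998
d^1_{0,0}(2.4816) = +0.105002 -0.894998 = -0.789997

d=-0.7900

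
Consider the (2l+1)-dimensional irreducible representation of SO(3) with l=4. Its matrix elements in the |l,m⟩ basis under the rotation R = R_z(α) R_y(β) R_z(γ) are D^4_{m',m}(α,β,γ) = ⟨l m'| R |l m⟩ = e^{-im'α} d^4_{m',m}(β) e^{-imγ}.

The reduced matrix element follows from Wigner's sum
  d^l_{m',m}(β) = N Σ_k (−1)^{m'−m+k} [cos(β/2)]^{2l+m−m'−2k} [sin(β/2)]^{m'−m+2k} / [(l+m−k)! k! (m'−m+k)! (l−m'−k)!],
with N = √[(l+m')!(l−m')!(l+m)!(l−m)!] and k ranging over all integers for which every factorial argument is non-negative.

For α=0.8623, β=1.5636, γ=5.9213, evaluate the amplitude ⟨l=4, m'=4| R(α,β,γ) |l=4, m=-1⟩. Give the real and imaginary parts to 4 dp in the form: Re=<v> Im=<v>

Re=0.3641 Im=-0.2881

Split into d^4_{4,-1}(β=1.5636) × two z-phases.
Half-angle: c=0.709646, s=0.704558. N=√(40320·1·6·120)=5387.986637
Admissible k: 0..0 (factorial args all ≥0)
  k=0: (−1)^5·5387.9866/(720)·0.7096^3·0.7046^5 = -0.464305
d^4_{4,-1}(1.5636) = -0.464305
Attach z-rotation phases: D = e^{-i(4)(0.8623)}·(-0.464305)·e^{-i(-1)(5.9213)} = +0.364079-0.288142i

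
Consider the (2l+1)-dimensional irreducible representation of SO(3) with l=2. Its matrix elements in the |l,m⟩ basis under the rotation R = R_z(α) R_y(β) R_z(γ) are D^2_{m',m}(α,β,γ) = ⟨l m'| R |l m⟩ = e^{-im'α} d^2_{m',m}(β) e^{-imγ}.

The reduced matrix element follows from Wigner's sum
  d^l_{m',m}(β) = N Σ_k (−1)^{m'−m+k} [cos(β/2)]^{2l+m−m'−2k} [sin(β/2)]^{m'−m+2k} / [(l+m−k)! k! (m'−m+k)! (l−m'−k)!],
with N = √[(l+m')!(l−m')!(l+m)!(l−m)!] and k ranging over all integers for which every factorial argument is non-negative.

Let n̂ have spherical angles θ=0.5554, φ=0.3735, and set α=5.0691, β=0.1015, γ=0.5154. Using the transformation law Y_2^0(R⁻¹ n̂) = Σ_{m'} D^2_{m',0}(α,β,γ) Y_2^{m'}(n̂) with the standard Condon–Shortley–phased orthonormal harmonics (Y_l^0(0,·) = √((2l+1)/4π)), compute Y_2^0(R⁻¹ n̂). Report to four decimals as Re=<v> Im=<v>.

Re=0.3593 Im=0.0000

Need the full column D^2_{m',0} for m'=−2..2 at α=5.0691, β=0.1015, γ=0.5154.
cos(β/2)=0.998712, sin(β/2)=0.050728
d^2_{-2,0}: single k=2 term ⇒ +0.006287;  D = -0.004754-0.004114i
d^2_{-1,0}: k∈[1..2] ⇒ +0.123779 -0.000319 = +0.123460;  D = +0.043111-0.115688i
d^2_{0,0}: k∈[0..2] ⇒ +0.994860 -0.010267 +0.000007 = +0.984600;  D = +0.984600+0.000000i
d^2_{1,0}: k∈[0..1] ⇒ -0.123779 +0.000319 = -0.123460;  D = -0.043111-0.115688i
d^2_{2,0}: single k=0 term ⇒ +0.006287;  D = -0.004754+0.004114i
Y_2^{m'}(θ=0.5554,φ=0.3735) and Σ D·Y over m':
  (-0.0048-0.0041i)·(+0.0788-0.0730i)  (+0.0431-0.1157i)·(+0.3223-0.1263i)  (+0.9846+0.0000i)·(+0.3677+0.0000i)  (-0.0431-0.1157i)·(-0.3223-0.1263i)  (-0.0048+0.0041i)·(+0.0788+0.0730i)
Y_2^0(R⁻¹ n̂) = +0.359273+0.000000i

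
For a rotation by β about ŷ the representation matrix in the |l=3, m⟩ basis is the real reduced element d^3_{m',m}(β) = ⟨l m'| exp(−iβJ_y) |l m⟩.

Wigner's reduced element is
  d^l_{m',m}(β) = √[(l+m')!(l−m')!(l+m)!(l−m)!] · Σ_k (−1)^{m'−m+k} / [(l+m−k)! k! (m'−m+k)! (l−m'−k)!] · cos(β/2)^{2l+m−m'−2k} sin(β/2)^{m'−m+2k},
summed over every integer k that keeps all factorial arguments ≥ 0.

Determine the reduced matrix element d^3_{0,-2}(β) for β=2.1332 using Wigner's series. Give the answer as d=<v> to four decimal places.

d^3_{0,-2}(β=2.1332) via Wigner's sum:
c=cos(2.1332/2)=0.483104, s=sin(2.1332/2)=0.875563; N=√[6·6·1·120]=65.726707
k∈{0,1} keeps every argument non-negative
  k=0: (−1)^2·65.7267/(12)·0.4831^4·0.8756^2 = +0.228717
  k=1: (−1)^3·65.7267/(12)·0.4831^2·0.8756^4 = -0.751262
d^3_{0,-2}(2.1332) = +0.228717 -0.751262 = -0.522545

d=-0.5225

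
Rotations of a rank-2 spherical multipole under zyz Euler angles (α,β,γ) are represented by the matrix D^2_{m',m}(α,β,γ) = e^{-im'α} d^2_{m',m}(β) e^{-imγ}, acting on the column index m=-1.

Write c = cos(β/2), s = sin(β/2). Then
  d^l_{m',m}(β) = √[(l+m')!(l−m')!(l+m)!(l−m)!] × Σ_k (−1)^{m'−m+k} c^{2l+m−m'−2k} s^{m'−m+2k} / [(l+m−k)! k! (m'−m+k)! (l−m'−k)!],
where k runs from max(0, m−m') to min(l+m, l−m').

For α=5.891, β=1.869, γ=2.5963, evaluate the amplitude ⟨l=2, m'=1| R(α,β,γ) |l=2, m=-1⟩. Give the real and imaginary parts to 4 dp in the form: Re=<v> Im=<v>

Re=-0.2637 Im=0.0407

Split into d^2_{1,-1}(β=1.869) × two z-phases.
Half-angle: c=0.594221, s=0.804302. N=√(6·1·1·6)=6.000000
Admissible k: 0..1 (factorial args all ≥0)
  k=0: (−1)^2·6.0000/(2)·0.5942^2·0.8043^2 = +0.685260
  k=1: (−1)^3·6.0000/(6)·0.5942^0·0.8043^4 = -0.418482
d^2_{1,-1}(1.869) = +0.685260 -0.418482 = +0.266778
D = (+0.924076+0.382209i)·(+0.266778)·(-0.854976+0.518668i) = -0.263657+0.040686i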